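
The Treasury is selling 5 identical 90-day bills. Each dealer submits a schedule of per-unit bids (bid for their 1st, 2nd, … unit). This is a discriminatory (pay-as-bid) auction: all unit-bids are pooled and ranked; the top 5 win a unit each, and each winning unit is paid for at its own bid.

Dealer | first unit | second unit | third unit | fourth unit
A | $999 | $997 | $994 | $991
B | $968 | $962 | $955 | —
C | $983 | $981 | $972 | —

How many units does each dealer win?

Pooled unit-bids ranked (top 5): 999 (A-1), 997 (A-2), 994 (A-3), 991 (A-4), 983 (C-1)
Next rejected bid: $981 (not a price — pay-as-bid).
Allocation: A 4, C 1.

A 4, C 1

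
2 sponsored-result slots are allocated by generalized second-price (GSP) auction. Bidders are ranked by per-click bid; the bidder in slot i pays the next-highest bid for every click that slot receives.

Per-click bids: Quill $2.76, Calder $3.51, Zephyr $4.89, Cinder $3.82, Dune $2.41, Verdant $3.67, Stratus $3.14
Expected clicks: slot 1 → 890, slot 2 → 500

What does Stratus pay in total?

Stratus pays $0.00

Ranked by bid: $4.89 (Zephyr) > $3.82 (Cinder) > $3.67 (Verdant) > …
Stratus ranks below slot 2 → no slot, pays nothing.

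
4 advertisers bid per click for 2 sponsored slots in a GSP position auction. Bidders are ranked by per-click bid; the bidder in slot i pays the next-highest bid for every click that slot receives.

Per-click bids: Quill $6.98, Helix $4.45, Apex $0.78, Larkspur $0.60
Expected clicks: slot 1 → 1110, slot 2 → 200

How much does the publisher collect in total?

Total revenue: $5095.50

Per-click bids in order: $6.98 (Quill) > $4.45 (Helix) > $0.78 (Apex) > …
Slot 1: Quill pays $4.45 × 1110 = $4939.50
Slot 2: Helix pays $0.78 × 200 = $156.00
Total = $5095.50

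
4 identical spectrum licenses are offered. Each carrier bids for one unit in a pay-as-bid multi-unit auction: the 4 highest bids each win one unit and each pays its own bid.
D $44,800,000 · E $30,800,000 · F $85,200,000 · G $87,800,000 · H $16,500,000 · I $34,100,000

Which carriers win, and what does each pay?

Ordering the bids: 87,800,000 (G), 85,200,000 (F), 44,800,000 (D), 34,100,000 (I), 30,800,000 (E), 16,500,000 (H)
The 4 highest are G, F, D, I.
Each winner pays its own bid: G $87,800,000, F $85,200,000, D $44,800,000, I $34,100,000.

G $87,800,000, F $85,200,000, D $44,800,000, I $34,100,000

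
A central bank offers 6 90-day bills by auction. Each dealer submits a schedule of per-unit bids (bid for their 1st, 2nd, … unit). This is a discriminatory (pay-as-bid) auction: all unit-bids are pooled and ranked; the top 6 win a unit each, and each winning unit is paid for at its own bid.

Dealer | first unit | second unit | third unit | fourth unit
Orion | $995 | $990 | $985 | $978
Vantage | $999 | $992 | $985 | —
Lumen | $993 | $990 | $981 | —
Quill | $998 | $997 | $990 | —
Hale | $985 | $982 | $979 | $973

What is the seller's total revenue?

Merging the schedules and taking the best 6: 999 (Vantage-1), 998 (Quill-1), 997 (Quill-2), 995 (Orion-1), 993 (Lumen-1), 992 (Vantage-2)
Next rejected bid: $990 (not a price — pay-as-bid).
Each winning unit pays its own bid.
Revenue = 999 + 998 + 997 + 995 + 993 + 992 = $5,974.

Total revenue: $5,974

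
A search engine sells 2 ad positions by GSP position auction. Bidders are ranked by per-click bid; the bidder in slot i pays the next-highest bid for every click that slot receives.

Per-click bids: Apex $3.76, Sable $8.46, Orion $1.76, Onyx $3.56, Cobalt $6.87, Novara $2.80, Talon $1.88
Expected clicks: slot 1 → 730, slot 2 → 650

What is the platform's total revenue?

Sorting advertisers: $8.46 (Sable) > $6.87 (Cobalt) > $3.76 (Apex) > …
Slot 1: Sable pays $6.87 × 730 = $5015.10
Slot 2: Cobalt pays $3.76 × 650 = $2444.00
Total = $7459.10

Total revenue: $7459.10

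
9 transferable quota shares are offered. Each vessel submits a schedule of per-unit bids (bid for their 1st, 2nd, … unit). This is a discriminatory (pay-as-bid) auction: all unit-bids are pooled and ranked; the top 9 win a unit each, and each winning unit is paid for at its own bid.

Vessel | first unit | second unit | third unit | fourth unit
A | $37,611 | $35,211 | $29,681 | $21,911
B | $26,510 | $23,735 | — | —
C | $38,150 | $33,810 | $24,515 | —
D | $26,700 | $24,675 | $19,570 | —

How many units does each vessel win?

A 3, B 1, C 3, D 2

Pooled unit-bids ranked (top 9): 38,150 (C-1), 37,611 (A-1), 35,211 (A-2), 33,810 (C-2), 29,681 (A-3), 26,700 (D-1), 26,510 (B-1), 24,675 (D-2), 24,515 (C-3)
Next rejected bid: $23,735 (not a price — pay-as-bid).
Allocation: A 3, B 1, C 3, D 2.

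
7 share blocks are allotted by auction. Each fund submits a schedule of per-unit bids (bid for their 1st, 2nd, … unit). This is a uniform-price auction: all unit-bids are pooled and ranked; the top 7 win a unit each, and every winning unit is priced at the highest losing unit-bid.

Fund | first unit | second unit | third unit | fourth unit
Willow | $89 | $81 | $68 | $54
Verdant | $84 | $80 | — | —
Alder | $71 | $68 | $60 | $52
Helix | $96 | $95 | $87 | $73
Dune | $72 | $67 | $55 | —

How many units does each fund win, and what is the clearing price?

Pooled unit-bids ranked (top 7): 96 (Helix-1), 95 (Helix-2), 89 (Willow-1), 87 (Helix-3), 84 (Verdant-1), 81 (Willow-2), 80 (Verdant-2)
Highest rejected unit-bid = $73.
Allocation: Helix 3, Verdant 2, Willow 2.

Helix 3, Verdant 2, Willow 2; clearing price $73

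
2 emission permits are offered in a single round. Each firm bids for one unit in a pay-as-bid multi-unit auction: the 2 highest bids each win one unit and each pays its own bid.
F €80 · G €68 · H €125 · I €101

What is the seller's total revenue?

Total revenue: €226

Sorting: 125 (H), 101 (I), 80 (F), 68 (G)
Winners (2 units): H, I.
Total revenue = 125 + 101 = €226.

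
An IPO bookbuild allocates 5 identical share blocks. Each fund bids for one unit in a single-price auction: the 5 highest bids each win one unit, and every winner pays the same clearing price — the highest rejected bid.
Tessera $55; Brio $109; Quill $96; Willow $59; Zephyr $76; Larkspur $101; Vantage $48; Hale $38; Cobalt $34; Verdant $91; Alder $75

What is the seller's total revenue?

Sorting: 109 (Brio), 101 (Larkspur), 96 (Quill), 91 (Verdant), 76 (Zephyr), 75 (Alder), 59 (Willow), …
Winners (5 units): Brio, Larkspur, Quill, Verdant, Zephyr.
First losing bid is Alder's $75, which sets the uniform price.
Total revenue = 5 × $75 = $375.

Total revenue: $375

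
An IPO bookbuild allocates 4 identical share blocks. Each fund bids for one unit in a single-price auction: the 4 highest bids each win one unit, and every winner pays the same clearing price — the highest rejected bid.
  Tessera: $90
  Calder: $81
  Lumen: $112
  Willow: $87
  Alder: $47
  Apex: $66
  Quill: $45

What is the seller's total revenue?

Total revenue: $264

Sorting: 112 (Lumen), 90 (Tessera), 87 (Willow), 81 (Calder), 66 (Apex), 47 (Alder), …
Winners (4 units): Lumen, Tessera, Willow, Calder.
Clearing price = highest rejected bid = $66.
Total revenue = 4 × $66 = $264.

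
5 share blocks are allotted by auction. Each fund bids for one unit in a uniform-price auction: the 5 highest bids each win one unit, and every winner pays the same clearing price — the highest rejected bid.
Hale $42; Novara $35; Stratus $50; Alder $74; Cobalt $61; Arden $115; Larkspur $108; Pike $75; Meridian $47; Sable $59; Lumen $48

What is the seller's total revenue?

Bids ranked high→low: 115 (Arden), 108 (Larkspur), 75 (Pike), 74 (Alder), 61 (Cobalt), 59 (Sable), 50 (Stratus), …
The 5 highest are Arden, Larkspur, Pike, Alder, Cobalt.
Highest unsuccessful bid: $59 → clearing price.
Total revenue = 5 × $59 = $295.

Total revenue: $295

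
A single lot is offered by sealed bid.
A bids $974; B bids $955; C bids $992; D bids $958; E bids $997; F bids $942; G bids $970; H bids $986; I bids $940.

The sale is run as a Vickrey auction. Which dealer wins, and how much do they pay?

Sorting bids: 997 (E) > 992 (C) > 986 (H) > 974 (A) > 970 (G) > 958 (D) > …
Second-price: E pays C's bid of $992.

E pays $992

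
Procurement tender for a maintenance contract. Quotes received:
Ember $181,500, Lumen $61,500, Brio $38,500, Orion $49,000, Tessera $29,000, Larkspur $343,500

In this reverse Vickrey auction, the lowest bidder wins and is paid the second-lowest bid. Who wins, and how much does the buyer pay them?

Tessera is paid $38,500

Rule: the lowest bidder wins and is paid the second-lowest bid.
Bids ranked: 29,000 (Tessera) < 38,500 (Brio) < 49,000 (Orion) < 61,500 (Lumen) < 181,500 (Ember) < 343,500 (Larkspur)
Second-price: Tessera is paid Brio's bid of $38,500.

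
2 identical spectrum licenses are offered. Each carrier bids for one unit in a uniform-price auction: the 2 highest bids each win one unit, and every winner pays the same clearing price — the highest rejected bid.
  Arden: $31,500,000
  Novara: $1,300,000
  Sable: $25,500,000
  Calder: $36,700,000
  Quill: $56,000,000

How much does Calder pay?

Calder pays $31,500,000

Bids ranked high→low: 56,000,000 (Quill), 36,700,000 (Calder), 31,500,000 (Arden), 25,500,000 (Sable), …
Winners (2 units): Quill, Calder.
First losing bid is Arden's $31,500,000, which sets the uniform price.
Calder wins → pays $31,500,000.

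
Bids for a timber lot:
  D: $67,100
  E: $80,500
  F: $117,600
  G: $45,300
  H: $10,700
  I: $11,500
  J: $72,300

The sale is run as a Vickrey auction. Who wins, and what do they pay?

Rule: the highest bidder wins and pays the second-highest bid.
Bids ranked: 117,600 (F) > 80,500 (E) > 72,300 (J) > 67,100 (D) > 45,300 (G) > 11,500 (I) > …
Second-price: F pays E's bid of $80,500.

F pays $80,500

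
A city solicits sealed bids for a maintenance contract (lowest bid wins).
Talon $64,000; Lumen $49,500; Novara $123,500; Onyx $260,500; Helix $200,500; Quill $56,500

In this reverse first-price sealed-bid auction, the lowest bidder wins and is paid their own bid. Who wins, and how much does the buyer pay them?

Bids in order: 49,500 (Lumen) < 56,500 (Quill) < 64,000 (Talon) < 123,500 (Novara) < 200,500 (Helix) < 260,500 (Onyx)
First-price: Lumen is paid what they bid, $49,500.

Lumen is paid $49,500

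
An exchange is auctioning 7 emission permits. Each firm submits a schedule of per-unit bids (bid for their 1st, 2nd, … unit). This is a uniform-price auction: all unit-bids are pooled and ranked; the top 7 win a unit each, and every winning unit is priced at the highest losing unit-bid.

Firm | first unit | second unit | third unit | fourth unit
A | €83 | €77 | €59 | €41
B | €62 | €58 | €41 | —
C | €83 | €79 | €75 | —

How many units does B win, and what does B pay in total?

B: 1 unit, pays €58

Merging the schedules and taking the best 7: 83 (A-1), 83 (C-1), 79 (C-2), 77 (A-2), 75 (C-3), 62 (B-1), 59 (A-3)
Highest rejected unit-bid = €58.
B wins 1 unit(s) at €58 each.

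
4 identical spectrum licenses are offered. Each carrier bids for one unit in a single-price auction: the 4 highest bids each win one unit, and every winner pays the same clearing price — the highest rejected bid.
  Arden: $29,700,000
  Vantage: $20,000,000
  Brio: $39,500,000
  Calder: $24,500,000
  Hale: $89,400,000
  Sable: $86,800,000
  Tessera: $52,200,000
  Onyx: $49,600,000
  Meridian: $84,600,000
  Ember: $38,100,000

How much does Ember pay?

Bids ranked high→low: 89,400,000 (Hale), 86,800,000 (Sable), 84,600,000 (Meridian), 52,200,000 (Tessera), 49,600,000 (Onyx), 39,500,000 (Brio), …
Winners (4 units): Hale, Sable, Meridian, Tessera.
Highest unsuccessful bid: $49,600,000 → clearing price.
Ember does not win → pays $0.

Ember pays $0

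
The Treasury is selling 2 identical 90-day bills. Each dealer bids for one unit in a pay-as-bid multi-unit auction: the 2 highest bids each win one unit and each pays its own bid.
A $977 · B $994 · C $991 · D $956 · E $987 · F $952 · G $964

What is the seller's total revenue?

Ordering the bids: 994 (B), 991 (C), 987 (E), 977 (A), …
Winners (2 units): B, C.
Total revenue = 994 + 991 = $1,985.

Total revenue: $1,985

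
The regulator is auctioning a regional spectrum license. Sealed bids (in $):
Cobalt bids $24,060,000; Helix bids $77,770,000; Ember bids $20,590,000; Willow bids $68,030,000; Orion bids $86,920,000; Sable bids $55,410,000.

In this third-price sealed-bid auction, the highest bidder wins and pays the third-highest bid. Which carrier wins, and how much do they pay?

Orion pays $68,030,000

Sorting bids: 86,920,000 (Orion) > 77,770,000 (Helix) > 68,030,000 (Willow) > 55,410,000 (Sable) > 24,060,000 (Cobalt) > 20,590,000 (Ember)
Orion is highest; pays the third-highest bid, $68,030,000.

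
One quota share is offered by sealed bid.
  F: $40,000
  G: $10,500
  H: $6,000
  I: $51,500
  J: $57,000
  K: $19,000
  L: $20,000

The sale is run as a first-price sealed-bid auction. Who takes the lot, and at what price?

Bids ranked: 57,000 (J) > 51,500 (I) > 40,000 (F) > 20,000 (L) > 19,000 (K) > 10,500 (G) > …
First-price: J pays what they bid, $57,000.

J pays $57,000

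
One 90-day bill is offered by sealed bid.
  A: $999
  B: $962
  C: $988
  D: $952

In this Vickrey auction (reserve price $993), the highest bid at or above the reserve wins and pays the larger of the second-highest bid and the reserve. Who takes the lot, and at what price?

Bids in order: 999 (A) > 988 (C) > 962 (B) > 952 (D)
Highest eligible bid: A at $999.
max(second-highest $988, reserve $993) = $993.

A pays $993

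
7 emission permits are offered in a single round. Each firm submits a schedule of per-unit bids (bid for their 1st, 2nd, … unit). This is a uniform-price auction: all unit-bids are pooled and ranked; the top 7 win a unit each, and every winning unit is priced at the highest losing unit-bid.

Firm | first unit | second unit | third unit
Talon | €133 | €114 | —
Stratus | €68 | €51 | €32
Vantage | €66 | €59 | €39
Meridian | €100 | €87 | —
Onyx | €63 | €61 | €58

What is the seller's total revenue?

Total revenue: €427

Pooled unit-bids ranked (top 7): 133 (Talon-1), 114 (Talon-2), 100 (Meridian-1), 87 (Meridian-2), 68 (Stratus-1), 66 (Vantage-1), 63 (Onyx-1)
Highest rejected unit-bid = €61.
Allocation: Meridian 2, Onyx 1, Stratus 1, Talon 2, Vantage 1. Every unit priced at €61.
Revenue = 7 × 61 = €427.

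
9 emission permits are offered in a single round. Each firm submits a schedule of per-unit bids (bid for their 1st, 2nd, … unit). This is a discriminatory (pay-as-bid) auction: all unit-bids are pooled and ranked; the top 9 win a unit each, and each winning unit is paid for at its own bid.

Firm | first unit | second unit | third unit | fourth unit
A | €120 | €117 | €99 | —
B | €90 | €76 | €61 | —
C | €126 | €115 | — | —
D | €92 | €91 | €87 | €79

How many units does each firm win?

All unit-bids, highest first — top 9: 126 (C-1), 120 (A-1), 117 (A-2), 115 (C-2), 99 (A-3), 92 (D-1), 91 (D-2), 90 (B-1), 87 (D-3)
Next rejected bid: €79 (not a price — pay-as-bid).
Allocation: A 3, B 1, C 2, D 3.

A 3, B 1, C 2, D 3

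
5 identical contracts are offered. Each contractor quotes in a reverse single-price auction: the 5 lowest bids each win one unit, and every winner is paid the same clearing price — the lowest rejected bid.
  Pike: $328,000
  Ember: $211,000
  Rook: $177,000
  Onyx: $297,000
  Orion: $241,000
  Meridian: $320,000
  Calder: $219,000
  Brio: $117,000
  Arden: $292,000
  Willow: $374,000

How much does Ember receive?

Ordering the bids: 117,000 (Brio), 177,000 (Rook), 211,000 (Ember), 219,000 (Calder), 241,000 (Orion), 292,000 (Arden), 297,000 (Onyx), …
Lowest 5: Brio, Rook, Ember, Calder, Orion.
First losing bid is Arden's $292,000, which sets the uniform price.
Ember wins → is paid $292,000.

Ember is paid $292,000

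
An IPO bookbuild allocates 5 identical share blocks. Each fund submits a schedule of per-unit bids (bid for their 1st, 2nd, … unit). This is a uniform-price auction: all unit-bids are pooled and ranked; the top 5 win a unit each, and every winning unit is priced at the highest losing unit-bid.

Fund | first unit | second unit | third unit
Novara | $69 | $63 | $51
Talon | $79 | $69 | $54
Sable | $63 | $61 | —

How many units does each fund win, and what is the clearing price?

Novara 2, Sable 1, Talon 2; clearing price $61

All unit-bids, highest first — top 5: 79 (Talon-1), 69 (Novara-1), 69 (Talon-2), 63 (Novara-2), 63 (Sable-1)
First bid not allocated: $61.
Allocation: Novara 2, Sable 1, Talon 2.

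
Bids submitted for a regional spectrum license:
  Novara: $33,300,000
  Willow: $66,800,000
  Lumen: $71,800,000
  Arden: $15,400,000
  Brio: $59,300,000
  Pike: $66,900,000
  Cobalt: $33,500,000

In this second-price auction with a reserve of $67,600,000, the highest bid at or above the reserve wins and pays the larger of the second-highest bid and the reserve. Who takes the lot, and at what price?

Bids in order: 71,800,000 (Lumen) > 66,900,000 (Pike) > 66,800,000 (Willow) > 59,300,000 (Brio) > 33,500,000 (Cobalt) > 33,300,000 (Novara) > …
Lumen has the top bid at or above the reserve ($71,800,000).
max(second-highest $66,900,000, reserve $67,600,000) = $67,600,000.

Lumen pays $67,600,000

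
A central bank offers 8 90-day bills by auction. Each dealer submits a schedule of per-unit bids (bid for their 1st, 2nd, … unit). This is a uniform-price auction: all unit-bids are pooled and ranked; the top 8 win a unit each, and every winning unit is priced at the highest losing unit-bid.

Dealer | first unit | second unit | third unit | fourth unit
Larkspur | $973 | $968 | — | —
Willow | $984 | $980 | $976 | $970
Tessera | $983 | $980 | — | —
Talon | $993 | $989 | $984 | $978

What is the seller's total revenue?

Total revenue: $7,808

Pooled unit-bids ranked (top 8): 993 (Talon-1), 989 (Talon-2), 984 (Willow-1), 984 (Talon-3), 983 (Tessera-1), 980 (Willow-2), 980 (Tessera-2), 978 (Talon-4)
Highest rejected unit-bid = $976.
Allocation: Talon 4, Tessera 2, Willow 2. Every unit priced at $976.
Revenue = 8 × 976 = $7,808.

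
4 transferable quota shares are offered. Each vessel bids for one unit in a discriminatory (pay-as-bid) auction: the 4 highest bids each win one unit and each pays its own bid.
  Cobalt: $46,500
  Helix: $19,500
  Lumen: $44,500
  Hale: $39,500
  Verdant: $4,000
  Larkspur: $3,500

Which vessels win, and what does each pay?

Ordering the bids: 46,500 (Cobalt), 44,500 (Lumen), 39,500 (Hale), 19,500 (Helix), 4,000 (Verdant), 3,500 (Larkspur)
The 4 highest are Cobalt, Lumen, Hale, Helix.
Each winner pays its own bid: Cobalt $46,500, Lumen $44,500, Hale $39,500, Helix $19,500.

Cobalt $46,500, Lumen $44,500, Hale $39,500, Helix $19,500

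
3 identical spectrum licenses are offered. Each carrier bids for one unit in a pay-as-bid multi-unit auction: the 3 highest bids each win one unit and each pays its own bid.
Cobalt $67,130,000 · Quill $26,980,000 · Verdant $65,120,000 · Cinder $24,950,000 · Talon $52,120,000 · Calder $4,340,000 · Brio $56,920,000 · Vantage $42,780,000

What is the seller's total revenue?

Bids ranked high→low: 67,130,000 (Cobalt), 65,120,000 (Verdant), 56,920,000 (Brio), 52,120,000 (Talon), 42,780,000 (Vantage), …
Winners (3 units): Cobalt, Verdant, Brio.
Total revenue = 67,130,000 + 65,120,000 + 56,920,000 = $189,170,000.

Total revenue: $189,170,000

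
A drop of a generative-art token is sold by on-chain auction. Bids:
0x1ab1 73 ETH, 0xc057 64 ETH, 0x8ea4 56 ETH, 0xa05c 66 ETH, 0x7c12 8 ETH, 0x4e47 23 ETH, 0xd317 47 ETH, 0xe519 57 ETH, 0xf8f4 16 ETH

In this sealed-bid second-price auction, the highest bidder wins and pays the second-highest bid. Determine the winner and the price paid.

0x1ab1 pays 66 ETH

Bids ranked: 73 (0x1ab1) > 66 (0xa05c) > 64 (0xc057) > 57 (0xe519) > 56 (0x8ea4) > 47 (0xd317) > …
0x1ab1 wins with the highest bid; price is set by the runner-up at 66 ETH.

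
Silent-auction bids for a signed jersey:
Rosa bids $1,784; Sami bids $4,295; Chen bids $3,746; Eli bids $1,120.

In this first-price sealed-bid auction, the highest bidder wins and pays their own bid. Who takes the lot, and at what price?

Sami pays $4,295

Sorting bids: 4,295 (Sami) > 3,746 (Chen) > 1,784 (Rosa) > 1,120 (Eli)
First-price: Sami pays what they bid, $4,295.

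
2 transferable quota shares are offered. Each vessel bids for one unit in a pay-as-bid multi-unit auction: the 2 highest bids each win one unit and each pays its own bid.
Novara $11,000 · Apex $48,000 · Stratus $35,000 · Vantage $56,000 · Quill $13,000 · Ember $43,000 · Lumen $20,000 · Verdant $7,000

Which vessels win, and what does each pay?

Ordering the bids: 56,000 (Vantage), 48,000 (Apex), 43,000 (Ember), 35,000 (Stratus), …
Top 2: Vantage, Apex.
Each winner pays its own bid: Vantage $56,000, Apex $48,000.

Vantage $56,000, Apex $48,000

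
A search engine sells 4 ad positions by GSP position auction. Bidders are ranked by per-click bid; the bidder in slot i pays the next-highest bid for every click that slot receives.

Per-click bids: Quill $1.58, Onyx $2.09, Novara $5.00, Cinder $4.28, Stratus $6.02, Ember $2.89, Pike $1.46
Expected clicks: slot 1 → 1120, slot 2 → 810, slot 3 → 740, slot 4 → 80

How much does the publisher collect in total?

Ranked by bid: $6.02 (Stratus) > $5.00 (Novara) > $4.28 (Cinder) > $2.89 (Ember) > $2.09 (Onyx) > …
Slot 1: Stratus pays $5.00 × 1120 = $5600.00
Slot 2: Novara pays $4.28 × 810 = $3466.80
Slot 3: Cinder pays $2.89 × 740 = $2138.60
Slot 4: Ember pays $2.09 × 80 = $167.20
Total = $11372.60

Total revenue: $11372.60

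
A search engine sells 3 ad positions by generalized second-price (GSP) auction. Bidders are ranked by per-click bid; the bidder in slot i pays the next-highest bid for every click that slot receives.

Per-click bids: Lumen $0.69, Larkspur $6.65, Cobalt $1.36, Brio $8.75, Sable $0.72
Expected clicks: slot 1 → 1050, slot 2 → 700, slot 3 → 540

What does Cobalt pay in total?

Cobalt pays $388.80

Per-click bids in order: $8.75 (Brio) > $6.65 (Larkspur) > $1.36 (Cobalt) > $0.72 (Sable) > …
Cobalt holds slot 3 → pays next bid $0.72 × 540 clicks = $388.80.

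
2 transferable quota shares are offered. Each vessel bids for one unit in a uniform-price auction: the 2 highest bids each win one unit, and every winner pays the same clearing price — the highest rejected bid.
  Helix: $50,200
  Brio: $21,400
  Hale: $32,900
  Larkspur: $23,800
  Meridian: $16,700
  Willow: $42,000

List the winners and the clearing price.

Ordering the bids: 50,200 (Helix), 42,000 (Willow), 32,900 (Hale), 23,800 (Larkspur), …
The 2 highest are Helix, Willow.
Highest unsuccessful bid: $32,900 → clearing price.

Helix, Willow; each pays $32,900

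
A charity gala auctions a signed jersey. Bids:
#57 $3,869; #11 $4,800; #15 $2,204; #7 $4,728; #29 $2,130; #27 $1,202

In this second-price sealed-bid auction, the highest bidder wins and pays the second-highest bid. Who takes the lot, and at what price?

#11 pays $4,728

Bids in order: 4,800 (#11) > 4,728 (#7) > 3,869 (#57) > 2,204 (#15) > 2,130 (#29) > 1,202 (#27)
#11 wins with the highest bid; price is set by the runner-up at $4,728.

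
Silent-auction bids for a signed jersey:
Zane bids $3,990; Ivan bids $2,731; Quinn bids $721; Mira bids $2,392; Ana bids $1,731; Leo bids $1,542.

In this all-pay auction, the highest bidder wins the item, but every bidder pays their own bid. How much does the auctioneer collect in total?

Bids ranked: 3,990 (Zane) > 2,731 (Ivan) > 2,392 (Mira) > 1,731 (Ana) > 1,542 (Leo) > 721 (Quinn)
Zane wins with the top bid; all bids are sunk regardless.
Every bidder forfeits their bid regardless of winning.
Revenue = 3,990 + 2,731 + 721 + 2,392 + 1,731 + 1,542 = $13,107.

Total revenue: $13,107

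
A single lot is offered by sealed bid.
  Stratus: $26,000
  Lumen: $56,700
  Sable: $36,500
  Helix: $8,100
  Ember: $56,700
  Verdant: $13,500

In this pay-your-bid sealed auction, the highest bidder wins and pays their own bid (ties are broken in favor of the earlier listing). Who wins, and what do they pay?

Bids ranked: 56,700 (Lumen) > 56,700 (Ember) > 36,500 (Sable) > 26,000 (Stratus) > 13,500 (Verdant) > 8,100 (Helix)
Tie at $56,700 → Lumen wins by tie-break.
First-price: Lumen pays what they bid, $56,700.

Lumen pays $56,700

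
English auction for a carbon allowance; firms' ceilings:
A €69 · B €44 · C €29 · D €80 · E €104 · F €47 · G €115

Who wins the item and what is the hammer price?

Sorting limits: 115 (G) > 104 (E) > 80 (D) > 69 (A) > 47 (F) > 44 (B) > …
Bidding ends when E exits at €104; G takes it.

G wins at €104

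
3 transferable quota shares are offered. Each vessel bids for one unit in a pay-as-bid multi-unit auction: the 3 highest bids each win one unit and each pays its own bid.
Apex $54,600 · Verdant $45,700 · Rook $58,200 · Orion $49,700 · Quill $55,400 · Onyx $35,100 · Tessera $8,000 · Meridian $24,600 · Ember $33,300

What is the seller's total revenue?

Total revenue: $168,200

Sorting: 58,200 (Rook), 55,400 (Quill), 54,600 (Apex), 49,700 (Orion), 45,700 (Verdant), …
Winners (3 units): Rook, Quill, Apex.
Total revenue = 58,200 + 55,400 + 54,600 = $168,200.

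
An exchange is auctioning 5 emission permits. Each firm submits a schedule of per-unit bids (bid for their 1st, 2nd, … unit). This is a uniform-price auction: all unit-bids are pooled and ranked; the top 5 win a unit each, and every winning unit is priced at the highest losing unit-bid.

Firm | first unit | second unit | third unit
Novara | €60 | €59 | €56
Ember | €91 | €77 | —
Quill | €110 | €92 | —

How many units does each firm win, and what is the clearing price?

Ember 2, Novara 1, Quill 2; clearing price €59

All unit-bids, highest first — top 5: 110 (Quill-1), 92 (Quill-2), 91 (Ember-1), 77 (Ember-2), 60 (Novara-1)
Highest rejected unit-bid = €59.
Allocation: Ember 2, Novara 1, Quill 2.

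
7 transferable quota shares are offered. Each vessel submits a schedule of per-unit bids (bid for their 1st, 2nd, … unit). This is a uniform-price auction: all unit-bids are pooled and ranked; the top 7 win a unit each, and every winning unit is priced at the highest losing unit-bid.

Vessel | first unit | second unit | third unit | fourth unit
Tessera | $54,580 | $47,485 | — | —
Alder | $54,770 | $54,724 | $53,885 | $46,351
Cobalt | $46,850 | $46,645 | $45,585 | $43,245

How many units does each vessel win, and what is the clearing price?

Alder 3, Cobalt 2, Tessera 2; clearing price $46,351

Merging the schedules and taking the best 7: 54,770 (Alder-1), 54,724 (Alder-2), 54,580 (Tessera-1), 53,885 (Alder-3), 47,485 (Tessera-2), 46,850 (Cobalt-1), 46,645 (Cobalt-2)
Highest rejected unit-bid = $46,351.
Allocation: Alder 3, Cobalt 2, Tessera 2.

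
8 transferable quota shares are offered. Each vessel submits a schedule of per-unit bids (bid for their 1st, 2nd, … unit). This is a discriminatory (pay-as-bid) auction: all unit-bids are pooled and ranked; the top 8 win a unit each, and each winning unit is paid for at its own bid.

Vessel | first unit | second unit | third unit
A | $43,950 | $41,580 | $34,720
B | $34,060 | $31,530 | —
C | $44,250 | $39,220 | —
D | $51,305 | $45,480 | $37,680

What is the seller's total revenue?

Total revenue: $338,185

All unit-bids, highest first — top 8: 51,305 (D-1), 45,480 (D-2), 44,250 (C-1), 43,950 (A-1), 41,580 (A-2), 39,220 (C-2), 37,680 (D-3), 34,720 (A-3)
Next rejected bid: $34,060 (not a price — pay-as-bid).
Each winning unit pays its own bid.
Revenue = 51,305 + 45,480 + 44,250 + 43,950 + 41,580 + 39,220 + 37,680 + 34,720 = $338,185.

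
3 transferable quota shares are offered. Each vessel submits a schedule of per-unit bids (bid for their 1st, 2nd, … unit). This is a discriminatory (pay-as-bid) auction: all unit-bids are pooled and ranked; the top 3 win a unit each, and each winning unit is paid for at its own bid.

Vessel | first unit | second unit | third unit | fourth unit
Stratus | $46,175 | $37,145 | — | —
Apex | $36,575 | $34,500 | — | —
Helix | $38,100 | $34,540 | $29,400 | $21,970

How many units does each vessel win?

Helix 1, Stratus 2

All unit-bids, highest first — top 3: 46,175 (Stratus-1), 38,100 (Helix-1), 37,145 (Stratus-2)
Next rejected bid: $36,575 (not a price — pay-as-bid).
Allocation: Helix 1, Stratus 2.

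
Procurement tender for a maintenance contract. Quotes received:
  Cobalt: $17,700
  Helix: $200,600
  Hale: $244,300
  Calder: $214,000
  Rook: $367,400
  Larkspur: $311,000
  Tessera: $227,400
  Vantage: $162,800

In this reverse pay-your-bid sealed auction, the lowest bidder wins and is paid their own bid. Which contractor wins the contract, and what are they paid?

Reverse pay-your-bid sealed auction: the lowest bidder wins and is paid their own bid.
Bids ranked: 17,700 (Cobalt) < 162,800 (Vantage) < 200,600 (Helix) < 214,000 (Calder) < 227,400 (Tessera) < 244,300 (Hale) < …
Cobalt is lowest → is paid own bid, $17,700.

Cobalt is paid $17,700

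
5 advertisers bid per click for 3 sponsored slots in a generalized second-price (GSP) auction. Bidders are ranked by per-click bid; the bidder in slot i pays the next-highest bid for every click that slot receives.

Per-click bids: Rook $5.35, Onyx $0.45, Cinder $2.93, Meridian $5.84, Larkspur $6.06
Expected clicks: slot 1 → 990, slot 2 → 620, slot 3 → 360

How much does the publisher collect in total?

Per-click bids in order: $6.06 (Larkspur) > $5.84 (Meridian) > $5.35 (Rook) > $2.93 (Cinder) > …
Slot 1: Larkspur pays $5.84 × 990 = $5781.60
Slot 2: Meridian pays $5.35 × 620 = $3317.00
Slot 3: Rook pays $2.93 × 360 = $1054.80
Total = $10153.40

Total revenue: $10153.40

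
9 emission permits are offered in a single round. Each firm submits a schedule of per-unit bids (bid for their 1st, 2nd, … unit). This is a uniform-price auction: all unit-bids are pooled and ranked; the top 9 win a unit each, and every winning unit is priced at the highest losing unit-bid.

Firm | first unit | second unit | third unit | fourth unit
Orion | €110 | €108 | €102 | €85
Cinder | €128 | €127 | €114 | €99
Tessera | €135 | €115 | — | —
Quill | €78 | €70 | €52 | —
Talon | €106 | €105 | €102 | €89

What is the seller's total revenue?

Total revenue: €918

Merging the schedules and taking the best 9: 135 (Tessera-1), 128 (Cinder-1), 127 (Cinder-2), 115 (Tessera-2), 114 (Cinder-3), 110 (Orion-1), 108 (Orion-2), 106 (Talon-1), 105 (Talon-2)
Highest rejected unit-bid = €102.
Allocation: Cinder 3, Orion 2, Talon 2, Tessera 2. Every unit priced at €102.
Revenue = 9 × 102 = €918.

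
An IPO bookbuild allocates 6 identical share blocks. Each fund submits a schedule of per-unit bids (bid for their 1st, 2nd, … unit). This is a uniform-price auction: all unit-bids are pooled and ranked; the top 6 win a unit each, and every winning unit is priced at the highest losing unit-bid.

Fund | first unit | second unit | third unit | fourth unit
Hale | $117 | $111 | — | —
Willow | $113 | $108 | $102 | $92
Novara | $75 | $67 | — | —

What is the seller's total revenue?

Total revenue: $450

Pooled unit-bids ranked (top 6): 117 (Hale-1), 113 (Willow-1), 111 (Hale-2), 108 (Willow-2), 102 (Willow-3), 92 (Willow-4)
Highest rejected unit-bid = $75.
Allocation: Hale 2, Willow 4. Every unit priced at $75.
Revenue = 6 × 75 = $450.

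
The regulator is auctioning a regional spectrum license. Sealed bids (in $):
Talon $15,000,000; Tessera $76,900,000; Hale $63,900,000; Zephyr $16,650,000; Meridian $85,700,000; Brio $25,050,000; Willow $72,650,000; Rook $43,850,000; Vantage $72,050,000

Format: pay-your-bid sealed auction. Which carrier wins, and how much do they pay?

Meridian pays $85,700,000

Bids in order: 85,700,000 (Meridian) > 76,900,000 (Tessera) > 72,650,000 (Willow) > 72,050,000 (Vantage) > 63,900,000 (Hale) > 43,850,000 (Rook) > …
First-price: Meridian pays what they bid, $85,700,000.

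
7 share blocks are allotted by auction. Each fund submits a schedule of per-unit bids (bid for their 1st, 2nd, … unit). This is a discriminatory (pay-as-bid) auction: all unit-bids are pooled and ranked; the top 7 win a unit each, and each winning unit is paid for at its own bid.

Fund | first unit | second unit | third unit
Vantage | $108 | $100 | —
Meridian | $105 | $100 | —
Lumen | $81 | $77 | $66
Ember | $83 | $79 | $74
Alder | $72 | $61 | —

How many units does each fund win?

Ember 2, Lumen 1, Meridian 2, Vantage 2

All unit-bids, highest first — top 7: 108 (Vantage-1), 105 (Meridian-1), 100 (Vantage-2), 100 (Meridian-2), 83 (Ember-1), 81 (Lumen-1), 79 (Ember-2)
Next rejected bid: $77 (not a price — pay-as-bid).
Allocation: Ember 2, Lumen 1, Meridian 2, Vantage 2.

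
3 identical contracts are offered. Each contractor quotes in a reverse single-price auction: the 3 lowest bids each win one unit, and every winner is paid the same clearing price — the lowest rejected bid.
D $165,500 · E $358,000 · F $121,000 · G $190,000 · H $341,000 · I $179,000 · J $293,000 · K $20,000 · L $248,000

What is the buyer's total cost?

Total cost: $537,000

Sorting: 20,000 (K), 121,000 (F), 165,500 (D), 179,000 (I), 190,000 (G), …
The 3 lowest are K, F, D.
First losing bid is I's $179,000, which sets the uniform price.
Total cost = 3 × $179,000 = $537,000.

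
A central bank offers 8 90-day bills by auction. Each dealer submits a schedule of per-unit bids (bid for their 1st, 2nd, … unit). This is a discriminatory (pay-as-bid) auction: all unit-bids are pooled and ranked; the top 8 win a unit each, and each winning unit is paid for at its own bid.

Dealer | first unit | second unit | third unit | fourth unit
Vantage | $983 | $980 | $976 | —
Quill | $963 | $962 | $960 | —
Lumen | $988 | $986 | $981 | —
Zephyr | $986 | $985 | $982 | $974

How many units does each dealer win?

Pooled unit-bids ranked (top 8): 988 (Lumen-1), 986 (Lumen-2), 986 (Zephyr-1), 985 (Zephyr-2), 983 (Vantage-1), 982 (Zephyr-3), 981 (Lumen-3), 980 (Vantage-2)
Next rejected bid: $976 (not a price — pay-as-bid).
Allocation: Lumen 3, Vantage 2, Zephyr 3.

Lumen 3, Vantage 2, Zephyr 3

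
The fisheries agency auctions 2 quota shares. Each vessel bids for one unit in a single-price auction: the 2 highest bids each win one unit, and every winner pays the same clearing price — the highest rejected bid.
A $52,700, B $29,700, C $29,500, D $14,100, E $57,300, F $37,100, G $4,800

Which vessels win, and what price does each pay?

Ordering the bids: 57,300 (E), 52,700 (A), 37,100 (F), 29,700 (B), …
The 2 highest are E, A.
Clearing price = highest rejected bid = $37,100.

E, A; each pays $37,100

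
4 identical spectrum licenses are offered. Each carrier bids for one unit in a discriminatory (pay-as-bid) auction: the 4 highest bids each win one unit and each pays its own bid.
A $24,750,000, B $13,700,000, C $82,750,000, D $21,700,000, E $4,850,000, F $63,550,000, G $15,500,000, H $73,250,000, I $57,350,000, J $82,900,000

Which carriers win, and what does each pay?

J $82,900,000, C $82,750,000, H $73,250,000, F $63,550,000

Bids ranked high→low: 82,900,000 (J), 82,750,000 (C), 73,250,000 (H), 63,550,000 (F), 57,350,000 (I), 24,750,000 (A), …
Top 4: J, C, H, F.
Each winner pays its own bid: J $82,900,000, C $82,750,000, H $73,250,000, F $63,550,000.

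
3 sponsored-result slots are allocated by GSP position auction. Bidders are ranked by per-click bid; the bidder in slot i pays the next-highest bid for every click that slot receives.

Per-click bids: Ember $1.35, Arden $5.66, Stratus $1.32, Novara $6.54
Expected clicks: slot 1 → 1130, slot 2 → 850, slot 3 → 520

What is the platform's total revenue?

Total revenue: $8229.70

Ranked by bid: $6.54 (Novara) > $5.66 (Arden) > $1.35 (Ember) > $1.32 (Stratus)
Slot 1: Novara pays $5.66 × 1130 = $6395.80
Slot 2: Arden pays $1.35 × 850 = $1147.50
Slot 3: Ember pays $1.32 × 520 = $686.40
Total = $8229.70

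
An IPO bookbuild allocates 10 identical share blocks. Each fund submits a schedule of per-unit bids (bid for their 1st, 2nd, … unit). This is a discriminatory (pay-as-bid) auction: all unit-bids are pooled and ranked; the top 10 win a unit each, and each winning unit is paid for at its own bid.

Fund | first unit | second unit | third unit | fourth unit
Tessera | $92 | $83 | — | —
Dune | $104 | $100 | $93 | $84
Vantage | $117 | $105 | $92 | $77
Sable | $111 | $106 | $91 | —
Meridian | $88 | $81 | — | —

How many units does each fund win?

Dune 3, Sable 3, Tessera 1, Vantage 3

All unit-bids, highest first — top 10: 117 (Vantage-1), 111 (Sable-1), 106 (Sable-2), 105 (Vantage-2), 104 (Dune-1), 100 (Dune-2), 93 (Dune-3), 92 (Tessera-1), 92 (Vantage-3), 91 (Sable-3)
Next rejected bid: $88 (not a price — pay-as-bid).
Allocation: Dune 3, Sable 3, Tessera 1, Vantage 3.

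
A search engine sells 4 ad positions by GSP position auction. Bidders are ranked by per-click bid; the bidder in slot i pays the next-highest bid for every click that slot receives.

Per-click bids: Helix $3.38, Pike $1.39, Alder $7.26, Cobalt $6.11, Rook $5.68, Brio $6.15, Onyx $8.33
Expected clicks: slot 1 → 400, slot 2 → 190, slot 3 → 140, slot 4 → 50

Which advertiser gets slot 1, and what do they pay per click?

Onyx; $7.26 per click

Ranked by bid: $8.33 (Onyx) > $7.26 (Alder) > $6.15 (Brio) > $6.11 (Cobalt) > $5.68 (Rook) > …
Slot 1 goes to the first-ranked bidder, Onyx, who pays the next bid down: $7.26/click.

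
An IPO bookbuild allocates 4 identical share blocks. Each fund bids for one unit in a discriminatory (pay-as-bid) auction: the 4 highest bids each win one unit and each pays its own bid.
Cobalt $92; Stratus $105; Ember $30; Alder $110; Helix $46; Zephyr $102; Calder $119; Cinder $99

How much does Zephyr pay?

Zephyr pays $102

Bids ranked high→low: 119 (Calder), 110 (Alder), 105 (Stratus), 102 (Zephyr), 99 (Cinder), 92 (Cobalt), …
The 4 highest are Calder, Alder, Stratus, Zephyr.
Zephyr wins → own bid $102.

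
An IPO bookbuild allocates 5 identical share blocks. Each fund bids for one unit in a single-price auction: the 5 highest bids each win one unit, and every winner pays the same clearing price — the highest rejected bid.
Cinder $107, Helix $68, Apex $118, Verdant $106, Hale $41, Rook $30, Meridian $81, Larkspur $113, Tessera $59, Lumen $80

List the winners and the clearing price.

Ordering the bids: 118 (Apex), 113 (Larkspur), 107 (Cinder), 106 (Verdant), 81 (Meridian), 80 (Lumen), 68 (Helix), …
The 5 highest are Apex, Larkspur, Cinder, Verdant, Meridian.
First losing bid is Lumen's $80, which sets the uniform price.

Apex, Larkspur, Cinder, Verdant, Meridian; each pays $80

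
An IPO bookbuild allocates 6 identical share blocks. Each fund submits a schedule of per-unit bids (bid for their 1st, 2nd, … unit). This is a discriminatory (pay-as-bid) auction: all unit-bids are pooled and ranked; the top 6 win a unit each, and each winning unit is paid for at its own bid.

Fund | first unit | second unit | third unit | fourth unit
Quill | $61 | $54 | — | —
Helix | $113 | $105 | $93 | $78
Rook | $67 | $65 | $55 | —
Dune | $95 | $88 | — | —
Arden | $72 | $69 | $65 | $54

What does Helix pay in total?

Merging the schedules and taking the best 6: 113 (Helix-1), 105 (Helix-2), 95 (Dune-1), 93 (Helix-3), 88 (Dune-2), 78 (Helix-4)
Next rejected bid: $72 (not a price — pay-as-bid).
Helix's winning unit-bids: 113 + 105 + 93 + 78 = $389.

Helix pays $389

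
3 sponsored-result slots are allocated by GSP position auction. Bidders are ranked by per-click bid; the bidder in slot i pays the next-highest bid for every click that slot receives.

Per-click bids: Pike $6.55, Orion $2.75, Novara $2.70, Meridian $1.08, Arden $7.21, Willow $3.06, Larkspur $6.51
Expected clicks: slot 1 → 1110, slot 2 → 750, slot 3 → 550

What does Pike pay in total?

Sorting advertisers: $7.21 (Arden) > $6.55 (Pike) > $6.51 (Larkspur) > $3.06 (Willow) > …
Pike holds slot 2 → pays next bid $6.51 × 750 clicks = $4882.50.

Pike pays $4882.50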